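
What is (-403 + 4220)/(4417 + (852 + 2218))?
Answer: 3817/7487 ≈ 0.50982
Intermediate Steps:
(-403 + 4220)/(4417 + (852 + 2218)) = 3817/(4417 + 3070) = 3817/7487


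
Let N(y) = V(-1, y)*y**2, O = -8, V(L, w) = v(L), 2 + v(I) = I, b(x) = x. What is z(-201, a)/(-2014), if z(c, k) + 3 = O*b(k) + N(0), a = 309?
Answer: 2475/2014 ≈ 1.2289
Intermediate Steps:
v(I) = -2 + I
V(L, w) = -2 + L
N(y) = -3*y**2 (N(y) = (-2 - 1)*y**2 = -3*y**2)
z(c, k) = -3 - 8*k (z(c, k) = -3 + (-8*k - 3*0**2) = -3 + (-8*k - 3*0) = -3 + (-8*k + 0) = -3 - 8*k)
z(-201, a)/(-2014) = (-3 - 8*309)/(-2014) = (-3 - 2472)*(-1/2014) = -2475*(-1/2014) = 2475/2014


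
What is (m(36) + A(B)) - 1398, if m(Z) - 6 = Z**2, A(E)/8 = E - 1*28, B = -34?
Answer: -592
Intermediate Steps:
A(E) = -224 + 8*E (A(E) = 8*(E - 1*28) = 8*(E - 28) = 8*(-28 + E) = -224 + 8*E)
m(Z) = 6 + Z**2
(m(36) + A(B)) - 1398 = ((6 + 36**2) + (-224 + 8*(-34))) - 1398 = ((6 + 1296) + (-224 - 272)) - 1398 = (1302 - 496) - 1398 = 806 - 1398 = -592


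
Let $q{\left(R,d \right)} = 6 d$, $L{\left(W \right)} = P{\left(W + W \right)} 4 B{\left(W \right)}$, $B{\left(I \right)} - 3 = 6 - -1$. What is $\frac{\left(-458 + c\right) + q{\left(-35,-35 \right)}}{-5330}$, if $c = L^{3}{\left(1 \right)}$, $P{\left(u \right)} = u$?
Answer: $- \frac{255666}{2665} \approx -95.935$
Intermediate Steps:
$B{\left(I \right)} = 10$ ($B{\left(I \right)} = 3 + \left(6 - -1\right) = 3 + \left(6 + 1\right) = 3 + 7 = 10$)
$L{\left(W \right)} = 80 W$ ($L{\left(W \right)} = \left(W + W\right) 4 \cdot 10 = 2 W 4 \cdot 10 = 8 W 10 = 80 W$)
$c = 512000$ ($c = \left(80 \cdot 1\right)^{3} = 80^{3} = 512000$)
$\frac{\left(-458 + c\right) + q{\left(-35,-35 \right)}}{-5330} = \frac{\left(-458 + 512000\right) + 6 \left(-35\right)}{-5330} = \left(511542 - 210\right) \left(- \frac{1}{5330}\right) = 511332 \left(- \frac{1}{5330}\right) = - \frac{255666}{2665}$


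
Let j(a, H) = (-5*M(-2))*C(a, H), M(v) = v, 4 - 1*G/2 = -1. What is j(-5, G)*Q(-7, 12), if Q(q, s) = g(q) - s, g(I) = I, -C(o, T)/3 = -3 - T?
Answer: -7410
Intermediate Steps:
G = 10 (G = 8 - 2*(-1) = 8 + 2 = 10)
C(o, T) = 9 + 3*T (C(o, T) = -3*(-3 - T) = 9 + 3*T)
j(a, H) = 90 + 30*H (j(a, H) = (-5*(-2))*(9 + 3*H) = 10*(9 + 3*H) = 90 + 30*H)
Q(q, s) = q - s
j(-5, G)*Q(-7, 12) = (90 + 30*10)*(-7 - 1*12) = (90 + 300)*(-7 - 12) = 390*(-19) = -7410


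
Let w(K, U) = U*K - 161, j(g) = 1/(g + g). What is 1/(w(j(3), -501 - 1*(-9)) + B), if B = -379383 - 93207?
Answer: -1/472833 ≈ -2.1149e-6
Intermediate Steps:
j(g) = 1/(2*g)
w(K, U) = -161 + K*U (w(K, U) = K*U - 161 = -161 + K*U)
B = -472590
1/(w(j(3), -501 - 1*(-9)) + B) = 1/((-161 + ((½)/3)*(-501 - 1*(-9))) - 472590) = 1/((-161 + ((½)*(⅓))*(-501 + 9)) - 472590) = 1/((-161 + (⅙)*(-492)) - 472590) = 1/((-161 - 82) - 472590) = 1/(-243 - 472590) = 1/(-472833) = -1/472833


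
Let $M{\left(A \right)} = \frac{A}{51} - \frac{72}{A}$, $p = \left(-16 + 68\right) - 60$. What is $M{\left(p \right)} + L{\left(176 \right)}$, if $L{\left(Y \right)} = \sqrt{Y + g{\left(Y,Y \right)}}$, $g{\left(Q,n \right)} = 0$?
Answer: $\frac{451}{51} + 4 \sqrt{11} \approx 22.11$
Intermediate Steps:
$p = -8$ ($p = 52 - 60 = -8$)
$M{\left(A \right)} = - \frac{72}{A} + \frac{A}{51}$ ($M{\left(A \right)} = A \frac{1}{51} - \frac{72}{A} = \frac{A}{51} - \frac{72}{A} = - \frac{72}{A} + \frac{A}{51}$)
$L{\left(Y \right)} = \sqrt{Y}$ ($L{\left(Y \right)} = \sqrt{Y + 0} = \sqrt{Y}$)
$M{\left(p \right)} + L{\left(176 \right)} = \left(- \frac{72}{-8} + \frac{1}{51} \left(-8\right)\right) + \sqrt{176} = \left(\left(-72\right) \left(- \frac{1}{8}\right) - \frac{8}{51}\right) + 4 \sqrt{11} = \left(9 - \frac{8}{51}\right) + 4 \sqrt{11} = \frac{451}{51} + 4 \sqrt{11}$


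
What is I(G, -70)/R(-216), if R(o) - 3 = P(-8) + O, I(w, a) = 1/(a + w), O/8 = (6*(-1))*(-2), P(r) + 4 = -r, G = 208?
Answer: 1/14214 ≈ 7.0353e-5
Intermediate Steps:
P(r) = -4 - r
O = 96 (O = 8*((6*(-1))*(-2)) = 8*(-6*(-2)) = 8*12 = 96)
R(o) = 103 (R(o) = 3 + ((-4 - 1*(-8)) + 96) = 3 + ((-4 + 8) + 96) = 3 + (4 + 96) = 3 + 100 = 103)
I(G, -70)/R(-216) = 1/((-70 + 208)*103) = (1/103)/138 = (1/138)*(1/103) = 1/14214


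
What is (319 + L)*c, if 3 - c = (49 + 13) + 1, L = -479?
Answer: 9600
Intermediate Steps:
c = -60 (c = 3 - ((49 + 13) + 1) = 3 - (62 + 1) = 3 - 1*63 = 3 - 63 = -60)
(319 + L)*c = (319 - 479)*(-60) = -160*(-60) = 9600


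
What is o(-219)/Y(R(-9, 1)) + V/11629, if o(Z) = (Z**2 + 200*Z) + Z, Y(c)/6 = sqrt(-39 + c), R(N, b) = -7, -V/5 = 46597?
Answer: -232985/11629 - 657*I*sqrt(46)/46 ≈ -20.035 - 96.869*I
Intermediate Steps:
V = -232985 (V = -5*46597 = -232985)
Y(c) = 6*sqrt(-39 + c)
o(Z) = Z**2 + 201*Z
o(-219)/Y(R(-9, 1)) + V/11629 = (-219*(201 - 219))/((6*sqrt(-39 - 7))) - 232985/11629 = (-219*(-18))/((6*sqrt(-46))) - 232985*1/11629 = 3942/((6*(I*sqrt(46)))) - 232985/11629 = 3942/((6*I*sqrt(46))) - 232985/11629 = 3942*(-I*sqrt(46)/276) - 232985/11629 = -657*I*sqrt(46)/46 - 232985/11629 = -232985/11629 - 657*I*sqrt(46)/46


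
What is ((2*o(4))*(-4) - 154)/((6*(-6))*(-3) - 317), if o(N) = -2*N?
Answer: 90/209 ≈ 0.43062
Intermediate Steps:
((2*o(4))*(-4) - 154)/((6*(-6))*(-3) - 317) = ((2*(-2*4))*(-4) - 154)/((6*(-6))*(-3) - 317) = ((2*(-8))*(-4) - 154)/(-36*(-3) - 317) = (-16*(-4) - 154)/(108 - 317) = (64 - 154)/(-209) = -90*(-1/209) = 90/209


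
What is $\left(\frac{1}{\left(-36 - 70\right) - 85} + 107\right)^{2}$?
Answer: $\frac{417630096}{36481} \approx 11448.0$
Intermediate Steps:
$\left(\frac{1}{\left(-36 - 70\right) - 85} + 107\right)^{2} = \left(\frac{1}{-106 - 85} + 107\right)^{2} = \left(\frac{1}{-191} + 107\right)^{2} = \left(- \frac{1}{191} + 107\right)^{2} = \left(\frac{20436}{191}\right)^{2} = \frac{417630096}{36481}$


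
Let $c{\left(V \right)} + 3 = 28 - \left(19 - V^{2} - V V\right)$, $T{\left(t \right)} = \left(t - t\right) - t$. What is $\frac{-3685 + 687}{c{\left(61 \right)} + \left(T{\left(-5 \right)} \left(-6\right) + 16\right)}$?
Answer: $- \frac{1499}{3717} \approx -0.40328$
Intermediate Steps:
$T{\left(t \right)} = - t$ ($T{\left(t \right)} = 0 - t = - t$)
$c{\left(V \right)} = 6 + 2 V^{2}$ ($c{\left(V \right)} = -3 - \left(-9 - V^{2} - V V\right) = -3 + \left(28 + \left(\left(V^{2} + V^{2}\right) - 19\right)\right) = -3 + \left(28 + \left(2 V^{2} - 19\right)\right) = -3 + \left(28 + \left(-19 + 2 V^{2}\right)\right) = -3 + \left(9 + 2 V^{2}\right) = 6 + 2 V^{2}$)
$\frac{-3685 + 687}{c{\left(61 \right)} + \left(T{\left(-5 \right)} \left(-6\right) + 16\right)} = \frac{-3685 + 687}{\left(6 + 2 \cdot 61^{2}\right) + \left(\left(-1\right) \left(-5\right) \left(-6\right) + 16\right)} = - \frac{2998}{\left(6 + 2 \cdot 3721\right) + \left(5 \left(-6\right) + 16\right)} = - \frac{2998}{\left(6 + 7442\right) + \left(-30 + 16\right)} = - \frac{2998}{7448 - 14} = - \frac{2998}{7434} = \left(-2998\right) \frac{1}{7434} = - \frac{1499}{3717}$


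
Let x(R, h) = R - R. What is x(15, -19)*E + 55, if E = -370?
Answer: 55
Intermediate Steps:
x(R, h) = 0
x(15, -19)*E + 55 = 0*(-370) + 55 = 0 + 55 = 55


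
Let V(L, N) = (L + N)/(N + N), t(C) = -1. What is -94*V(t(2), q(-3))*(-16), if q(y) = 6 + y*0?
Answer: 1880/3 ≈ 626.67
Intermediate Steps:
q(y) = 6 (q(y) = 6 + 0 = 6)
V(L, N) = (L + N)/(2*N) (V(L, N) = (L + N)/((2*N)) = (L + N)*(1/(2*N)) = (L + N)/(2*N))
-94*V(t(2), q(-3))*(-16) = -47*(-1 + 6)/6*(-16) = -47*5/6*(-16) = -94*5/12*(-16) = -235/6*(-16) = 1880/3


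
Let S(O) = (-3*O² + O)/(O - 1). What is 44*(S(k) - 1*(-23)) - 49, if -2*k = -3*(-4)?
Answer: 11757/7 ≈ 1679.6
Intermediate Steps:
k = -6 (k = -(-3)*(-4)/2 = -½*12 = -6)
S(O) = (O - 3*O²)/(-1 + O)
44*(S(k) - 1*(-23)) - 49 = 44*(-6*(1 - 3*(-6))/(-1 - 6) - 1*(-23)) - 49 = 44*(-6*(1 + 18)/(-7) + 23) - 49 = 44*(-6*(-⅐)*19 + 23) - 49 = 44*(114/7 + 23) - 49 = 44*(275/7) - 49 = 12100/7 - 49 = 11757/7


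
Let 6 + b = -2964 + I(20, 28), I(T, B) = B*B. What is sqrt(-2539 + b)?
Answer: 15*I*sqrt(21) ≈ 68.739*I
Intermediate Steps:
I(T, B) = B**2
b = -2186 (b = -6 + (-2964 + 28**2) = -6 + (-2964 + 784) = -6 - 2180 = -2186)
sqrt(-2539 + b) = sqrt(-2539 - 2186) = sqrt(-4725) = 15*I*sqrt(21)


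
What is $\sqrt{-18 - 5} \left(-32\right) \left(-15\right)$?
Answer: $480 i \sqrt{23} \approx 2302.0 i$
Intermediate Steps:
$\sqrt{-18 - 5} \left(-32\right) \left(-15\right) = \sqrt{-23} \left(-32\right) \left(-15\right) = i \sqrt{23} \left(-32\right) \left(-15\right) = - 32 i \sqrt{23} \left(-15\right) = 480 i \sqrt{23}$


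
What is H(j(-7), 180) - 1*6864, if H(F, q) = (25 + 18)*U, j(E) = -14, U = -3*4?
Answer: -7380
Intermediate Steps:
U = -12
H(F, q) = -516 (H(F, q) = (25 + 18)*(-12) = 43*(-12) = -516)
H(j(-7), 180) - 1*6864 = -516 - 1*6864 = -516 - 6864 = -7380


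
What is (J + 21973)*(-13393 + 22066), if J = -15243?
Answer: 58369290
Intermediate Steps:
(J + 21973)*(-13393 + 22066) = (-15243 + 21973)*(-13393 + 22066) = 6730*8673 = 58369290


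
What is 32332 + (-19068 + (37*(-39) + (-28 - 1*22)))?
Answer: 11771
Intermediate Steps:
32332 + (-19068 + (37*(-39) + (-28 - 1*22))) = 32332 + (-19068 + (-1443 + (-28 - 22))) = 32332 + (-19068 + (-1443 - 50)) = 32332 + (-19068 - 1493) = 32332 - 20561 = 11771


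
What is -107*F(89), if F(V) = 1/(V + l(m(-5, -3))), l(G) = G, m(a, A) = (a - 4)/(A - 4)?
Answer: -749/632 ≈ -1.1851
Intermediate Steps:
m(a, A) = (-4 + a)/(-4 + A)
F(V) = 1/(9/7 + V) (F(V) = 1/(V + (-4 - 5)/(-4 - 3)) = 1/(V - 9/(-7)) = 1/(V - ⅐*(-9)) = 1/(V + 9/7) = 1/(9/7 + V))
-107*F(89) = -749/(9 + 7*89) = -749/(9 + 623) = -749/632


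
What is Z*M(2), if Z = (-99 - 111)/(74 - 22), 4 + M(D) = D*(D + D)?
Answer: -210/13 ≈ -16.154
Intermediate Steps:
M(D) = -4 + 2*D**2 (M(D) = -4 + D*(D + D) = -4 + D*(2*D) = -4 + 2*D**2)
Z = -105/26 (Z = -210/52 = -210*1/52 = -105/26 ≈ -4.0385)
Z*M(2) = -105*(-4 + 2*2**2)/26 = -105*(-4 + 2*4)/26 = -105*(-4 + 8)/26 = -105/26*4 = -210/13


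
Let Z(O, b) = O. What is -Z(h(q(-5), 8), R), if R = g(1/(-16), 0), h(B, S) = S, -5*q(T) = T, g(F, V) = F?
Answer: -8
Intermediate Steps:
q(T) = -T/5
R = -1/16 (R = 1/(-16) = -1/16 ≈ -0.062500)
-Z(h(q(-5), 8), R) = -1*8 = -8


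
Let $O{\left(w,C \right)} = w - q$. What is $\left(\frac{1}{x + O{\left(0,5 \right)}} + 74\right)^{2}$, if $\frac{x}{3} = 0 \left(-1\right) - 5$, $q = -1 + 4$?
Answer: $\frac{1771561}{324} \approx 5467.8$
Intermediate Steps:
$q = 3$
$O{\left(w,C \right)} = -3 + w$ ($O{\left(w,C \right)} = w - 3 = -3 + w$)
$x = -15$ ($x = 3 \left(0 \left(-1\right) - 5\right) = 3 \left(0 - 5\right) = 3 \left(-5\right) = -15$)
$\left(\frac{1}{x + O{\left(0,5 \right)}} + 74\right)^{2} = \left(\frac{1}{-15 + \left(-3 + 0\right)} + 74\right)^{2} = \left(\frac{1}{-15 - 3} + 74\right)^{2} = \left(\frac{1}{-18} + 74\right)^{2} = \left(- \frac{1}{18} + 74\right)^{2} = \left(\frac{1331}{18}\right)^{2} = \frac{1771561}{324}$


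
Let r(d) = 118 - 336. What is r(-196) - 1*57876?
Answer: -58094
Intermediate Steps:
r(d) = -218
r(-196) - 1*57876 = -218 - 1*57876 = -218 - 57876 = -58094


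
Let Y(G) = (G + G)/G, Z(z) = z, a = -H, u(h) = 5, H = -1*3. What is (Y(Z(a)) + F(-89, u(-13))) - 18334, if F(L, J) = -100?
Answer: -18432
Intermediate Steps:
H = -3
a = 3 (a = -1*(-3) = 3)
Y(G) = 2 (Y(G) = (2*G)/G = 2)
(Y(Z(a)) + F(-89, u(-13))) - 18334 = (2 - 100) - 18334 = -98 - 18334 = -18432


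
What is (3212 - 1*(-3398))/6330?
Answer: 661/633 ≈ 1.0442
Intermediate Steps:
(3212 - 1*(-3398))/6330 = (3212 + 3398)*(1/6330) = 6610*(1/6330) = 661/633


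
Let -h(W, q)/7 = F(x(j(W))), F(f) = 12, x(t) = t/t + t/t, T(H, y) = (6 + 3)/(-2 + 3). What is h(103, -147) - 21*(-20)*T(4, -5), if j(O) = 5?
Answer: 3696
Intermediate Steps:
T(H, y) = 9 (T(H, y) = 9/1 = 9*1 = 9)
x(t) = 2 (x(t) = 1 + 1 = 2)
h(W, q) = -84 (h(W, q) = -7*12 = -84)
h(103, -147) - 21*(-20)*T(4, -5) = -84 - 21*(-20)*9 = -84 - (-420)*9 = -84 - 1*(-3780) = -84 + 3780 = 3696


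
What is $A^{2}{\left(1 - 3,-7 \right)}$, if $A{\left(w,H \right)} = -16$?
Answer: $256$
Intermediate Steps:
$A^{2}{\left(1 - 3,-7 \right)} = \left(-16\right)^{2} = 256$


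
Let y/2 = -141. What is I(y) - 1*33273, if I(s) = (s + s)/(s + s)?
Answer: -33272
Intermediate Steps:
y = -282 (y = 2*(-141) = -282)
I(s) = 1 (I(s) = (2*s)/((2*s)) = (2*s)*(1/(2*s)) = 1)
I(y) - 1*33273 = 1 - 1*33273 = 1 - 33273 = -33272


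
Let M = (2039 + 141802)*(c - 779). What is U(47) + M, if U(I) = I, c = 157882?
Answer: 22597852670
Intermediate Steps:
M = 22597852623 (M = (2039 + 141802)*(157882 - 779) = 143841*157103 = 22597852623)
U(47) + M = 47 + 22597852623 = 22597852670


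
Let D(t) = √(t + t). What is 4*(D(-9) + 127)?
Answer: 508 + 12*I*√2 ≈ 508.0 + 16.971*I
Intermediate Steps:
D(t) = √2*√t (D(t) = √(2*t) = √2*√t)
4*(D(-9) + 127) = 4*(√2*√(-9) + 127) = 4*(√2*(3*I) + 127) = 4*(3*I*√2 + 127) = 4*(127 + 3*I*√2) = 508 + 12*I*√2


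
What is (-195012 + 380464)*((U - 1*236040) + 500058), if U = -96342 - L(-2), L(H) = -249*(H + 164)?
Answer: 38576612328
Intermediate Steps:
L(H) = -40836 - 249*H (L(H) = -249*(164 + H) = -40836 - 249*H)
U = -56004 (U = -96342 - (-40836 - 249*(-2)) = -96342 - (-40836 + 498) = -96342 - 1*(-40338) = -96342 + 40338 = -56004)
(-195012 + 380464)*((U - 1*236040) + 500058) = (-195012 + 380464)*((-56004 - 1*236040) + 500058) = 185452*((-56004 - 236040) + 500058) = 185452*(-292044 + 500058) = 185452*208014 = 38576612328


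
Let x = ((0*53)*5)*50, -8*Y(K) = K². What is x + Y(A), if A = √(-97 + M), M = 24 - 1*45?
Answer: 59/4 ≈ 14.750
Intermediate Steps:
M = -21 (M = 24 - 45 = -21)
A = I*√118 (A = √(-97 - 21) = √(-118) = I*√118 ≈ 10.863*I)
Y(K) = -K²/8
x = 0 (x = (0*5)*50 = 0*50 = 0)
x + Y(A) = 0 - (I*√118)²/8 = 0 - ⅛*(-118) = 0 + 59/4 = 59/4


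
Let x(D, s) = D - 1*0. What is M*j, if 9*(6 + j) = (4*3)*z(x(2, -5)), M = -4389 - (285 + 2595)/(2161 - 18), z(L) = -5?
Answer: 119174422/2143 ≈ 55611.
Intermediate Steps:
x(D, s) = D (x(D, s) = D + 0 = D)
M = -9408507/2143 (M = -4389 - 2880/2143 = -9408507/2143 ≈ -4390.3)
j = -38/3 (j = -6 + ((4*3)*(-5))/9 = -6 + (12*(-5))/9 = -6 + (⅑)*(-60) = -6 - 20/3 = -38/3 ≈ -12.667)
M*j = -9408507/2143*(-38/3) = 119174422/2143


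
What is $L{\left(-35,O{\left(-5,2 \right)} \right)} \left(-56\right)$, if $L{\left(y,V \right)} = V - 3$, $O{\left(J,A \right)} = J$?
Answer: $448$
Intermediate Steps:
$L{\left(y,V \right)} = -3 + V$
$L{\left(-35,O{\left(-5,2 \right)} \right)} \left(-56\right) = \left(-3 - 5\right) \left(-56\right) = \left(-8\right) \left(-56\right) = 448$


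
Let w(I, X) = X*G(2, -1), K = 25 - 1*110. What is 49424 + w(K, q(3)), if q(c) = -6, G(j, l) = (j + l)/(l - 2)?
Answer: 49426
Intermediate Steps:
G(j, l) = (j + l)/(-2 + l)
K = -85 (K = 25 - 110 = -85)
w(I, X) = -X/3 (w(I, X) = X*((2 - 1)/(-2 - 1)) = X*(1/(-3)) = X*(-1/3*1) = X*(-1/3) = -X/3)
49424 + w(K, q(3)) = 49424 - 1/3*(-6) = 49424 + 2 = 49426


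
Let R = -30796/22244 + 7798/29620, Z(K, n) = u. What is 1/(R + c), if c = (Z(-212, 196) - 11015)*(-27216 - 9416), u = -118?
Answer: 82358410/33587740719571109 ≈ 2.4520e-9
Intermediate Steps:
Z(K, n) = -118
R = -92339851/82358410 (R = -30796*1/22244 + 7798*(1/29620) = -7699/5561 + 3899/14810 = -92339851/82358410 ≈ -1.1212)
c = 407824056 (c = (-118 - 11015)*(-27216 - 9416) = -11133*(-36632) = 407824056)
1/(R + c) = 1/(-92339851/82358410 + 407824056) = 1/(33587740719571109/82358410) = 82358410/33587740719571109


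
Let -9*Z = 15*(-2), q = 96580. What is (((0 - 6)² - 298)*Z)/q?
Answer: -131/14487 ≈ -0.0090426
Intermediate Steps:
Z = 10/3 (Z = -5*(-2)/3 = -⅑*(-30) = 10/3 ≈ 3.3333)
(((0 - 6)² - 298)*Z)/q = (((0 - 6)² - 298)*(10/3))/96580 = (((-6)² - 298)*(10/3))*(1/96580) = ((36 - 298)*(10/3))*(1/96580) = -262*10/3*(1/96580) = -2620/3*1/96580 = -131/14487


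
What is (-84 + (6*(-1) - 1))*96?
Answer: -8736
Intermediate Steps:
(-84 + (6*(-1) - 1))*96 = (-84 + (-6 - 1))*96 = (-84 - 7)*96 = -91*96 = -8736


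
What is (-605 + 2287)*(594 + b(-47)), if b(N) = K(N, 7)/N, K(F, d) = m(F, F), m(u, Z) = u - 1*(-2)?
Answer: 47033766/47 ≈ 1.0007e+6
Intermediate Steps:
m(u, Z) = 2 + u (m(u, Z) = u + 2 = 2 + u)
K(F, d) = 2 + F
b(N) = (2 + N)/N
(-605 + 2287)*(594 + b(-47)) = (-605 + 2287)*(594 + (2 - 47)/(-47)) = 1682*(594 - 1/47*(-45)) = 1682*(594 + 45/47) = 1682*(27963/47) = 47033766/47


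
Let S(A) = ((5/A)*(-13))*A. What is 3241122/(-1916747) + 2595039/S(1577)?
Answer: -4974243891063/124588555 ≈ -39925.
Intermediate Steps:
S(A) = -65 (S(A) = (-65/A)*A = -65)
3241122/(-1916747) + 2595039/S(1577) = 3241122/(-1916747) + 2595039/(-65) = 3241122*(-1/1916747) + 2595039*(-1/65) = -3241122/1916747 - 2595039/65 = -4974243891063/124588555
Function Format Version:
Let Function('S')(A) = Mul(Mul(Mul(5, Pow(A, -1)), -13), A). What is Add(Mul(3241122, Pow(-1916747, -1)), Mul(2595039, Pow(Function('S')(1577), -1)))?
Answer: Rational(-4974243891063, 124588555) ≈ -39925.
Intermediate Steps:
Function('S')(A) = -65 (Function('S')(A) = Mul(Mul(-65, Pow(A, -1)), A) = -65)
Add(Mul(3241122, Pow(-1916747, -1)), Mul(2595039, Pow(Function('S')(1577), -1))) = Add(Mul(3241122, Pow(-1916747, -1)), Mul(2595039, Pow(-65, -1))) = Add(Mul(3241122, Rational(-1, 1916747)), Mul(2595039, Rational(-1, 65))) = Add(Rational(-3241122, 1916747), Rational(-2595039, 65)) = Rational(-4974243891063, 124588555)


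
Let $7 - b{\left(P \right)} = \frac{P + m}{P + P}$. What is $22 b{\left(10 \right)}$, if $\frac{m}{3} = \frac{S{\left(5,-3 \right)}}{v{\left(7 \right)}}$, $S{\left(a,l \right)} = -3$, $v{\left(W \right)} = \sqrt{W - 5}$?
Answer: $143 + \frac{99 \sqrt{2}}{20} \approx 150.0$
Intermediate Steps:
$v{\left(W \right)} = \sqrt{-5 + W}$
$m = - \frac{9 \sqrt{2}}{2}$ ($m = 3 \left(- \frac{3}{\sqrt{-5 + 7}}\right) = 3 \left(- \frac{3}{\sqrt{2}}\right) = 3 \left(- 3 \frac{\sqrt{2}}{2}\right) = 3 \left(- \frac{3 \sqrt{2}}{2}\right) = - \frac{9 \sqrt{2}}{2} \approx -6.364$)
$b{\left(P \right)} = 7 - \frac{P - \frac{9 \sqrt{2}}{2}}{2 P}$ ($b{\left(P \right)} = 7 - \frac{P - \frac{9 \sqrt{2}}{2}}{P + P} = 7 - \frac{P - \frac{9 \sqrt{2}}{2}}{2 P}$)
$22 b{\left(10 \right)} = 22 \frac{9 \sqrt{2} + 26 \cdot 10}{4 \cdot 10} = 22 \cdot \frac{1}{4} \cdot \frac{1}{10} \left(9 \sqrt{2} + 260\right) = 22 \cdot \frac{1}{4} \cdot \frac{1}{10} \left(260 + 9 \sqrt{2}\right) = 22 \left(\frac{13}{2} + \frac{9 \sqrt{2}}{40}\right) = 143 + \frac{99 \sqrt{2}}{20}$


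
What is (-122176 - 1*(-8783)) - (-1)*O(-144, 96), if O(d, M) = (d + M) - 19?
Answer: -113460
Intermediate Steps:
O(d, M) = -19 + M + d (O(d, M) = (M + d) - 19 = -19 + M + d)
(-122176 - 1*(-8783)) - (-1)*O(-144, 96) = (-122176 - 1*(-8783)) - (-1)*(-19 + 96 - 144) = (-122176 + 8783) - (-1)*(-67) = -113393 - 1*67 = -113393 - 67 = -113460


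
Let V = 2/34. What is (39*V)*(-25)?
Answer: -975/17 ≈ -57.353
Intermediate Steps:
V = 1/17 (V = 2*(1/34) = 1/17 ≈ 0.058824)
(39*V)*(-25) = (39*(1/17))*(-25) = (39/17)*(-25) = -975/17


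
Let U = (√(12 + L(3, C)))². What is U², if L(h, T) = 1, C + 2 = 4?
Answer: 169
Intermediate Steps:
C = 2 (C = -2 + 4 = 2)
U = 13 (U = (√(12 + 1))² = (√13)² = 13)
U² = 13² = 169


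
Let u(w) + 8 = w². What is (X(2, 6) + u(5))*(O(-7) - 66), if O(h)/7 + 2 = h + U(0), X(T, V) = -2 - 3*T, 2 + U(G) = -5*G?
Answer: -1287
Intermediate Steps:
U(G) = -2 - 5*G
u(w) = -8 + w²
O(h) = -28 + 7*h (O(h) = -14 + 7*(h + (-2 - 5*0)) = -14 + 7*(h + (-2 + 0)) = -14 + 7*(h - 2) = -14 + 7*(-2 + h) = -14 + (-14 + 7*h) = -28 + 7*h)
(X(2, 6) + u(5))*(O(-7) - 66) = ((-2 - 3*2) + (-8 + 5²))*((-28 + 7*(-7)) - 66) = ((-2 - 6) + (-8 + 25))*((-28 - 49) - 66) = (-8 + 17)*(-77 - 66) = 9*(-143) = -1287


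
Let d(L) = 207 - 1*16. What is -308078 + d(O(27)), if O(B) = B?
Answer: -307887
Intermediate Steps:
d(L) = 191 (d(L) = 207 - 16 = 191)
-308078 + d(O(27)) = -308078 + 191 = -307887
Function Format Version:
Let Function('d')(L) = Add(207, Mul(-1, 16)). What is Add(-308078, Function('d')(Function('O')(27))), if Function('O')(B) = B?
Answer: -307887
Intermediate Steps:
Function('d')(L) = 191 (Function('d')(L) = Add(207, -16) = 191)
Add(-308078, Function('d')(Function('O')(27))) = Add(-308078, 191) = -307887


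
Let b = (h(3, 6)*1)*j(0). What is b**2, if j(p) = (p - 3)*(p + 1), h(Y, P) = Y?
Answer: 81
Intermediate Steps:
j(p) = (1 + p)*(-3 + p) (j(p) = (-3 + p)*(1 + p) = (1 + p)*(-3 + p))
b = -9 (b = (3*1)*(-3 + 0**2 - 2*0) = 3*(-3 + 0 + 0) = 3*(-3) = -9)
b**2 = (-9)**2 = 81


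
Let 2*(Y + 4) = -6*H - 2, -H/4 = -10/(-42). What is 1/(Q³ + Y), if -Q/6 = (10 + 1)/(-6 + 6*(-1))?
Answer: 56/9197 ≈ 0.0060889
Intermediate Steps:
Q = 11/2 (Q = -6*(10 + 1)/(-6 + 6*(-1)) = -66/(-6 - 6) = -66/(-12) = -66*(-1)/12 = -6*(-11/12) = 11/2 ≈ 5.5000)
H = -20/21 (H = -(-40)/(-42) = -(-40)*(-1)/42 = -4*5/21 = -20/21 ≈ -0.95238)
Y = -15/7 (Y = -4 + (-6*(-20/21) - 2)/2 = -4 + (40/7 - 2)/2 = -4 + (½)*(26/7) = -4 + 13/7 = -15/7 ≈ -2.1429)
1/(Q³ + Y) = 1/((11/2)³ - 15/7) = 1/(1331/8 - 15/7) = 1/(9197/56) = 56/9197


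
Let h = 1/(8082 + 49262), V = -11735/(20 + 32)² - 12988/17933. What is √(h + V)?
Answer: I*√220958627207780882/208883584 ≈ 2.2504*I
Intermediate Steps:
V = -245563307/48490832 (V = -11735/(52²) - 12988*1/17933 = -11735/2704 - 12988/17933 = -245563307/48490832 ≈ -5.0641)
h = 1/57344 ≈ 1.7439e-5
√(h + V) = √(1/57344 - 245563307/48490832) = √(-880095861611/173791141888) = I*√220958627207780882/208883584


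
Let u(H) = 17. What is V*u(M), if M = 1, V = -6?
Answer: -102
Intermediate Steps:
V*u(M) = -6*17 = -102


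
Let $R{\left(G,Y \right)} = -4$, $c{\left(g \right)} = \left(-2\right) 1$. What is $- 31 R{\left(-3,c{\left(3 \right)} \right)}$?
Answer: $124$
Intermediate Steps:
$c{\left(g \right)} = -2$
$- 31 R{\left(-3,c{\left(3 \right)} \right)} = \left(-31\right) \left(-4\right) = 124$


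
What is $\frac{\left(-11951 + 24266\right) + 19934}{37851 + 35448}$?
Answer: $\frac{32249}{73299} \approx 0.43997$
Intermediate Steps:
$\frac{\left(-11951 + 24266\right) + 19934}{37851 + 35448} = \frac{12315 + 19934}{73299} = 32249 \cdot \frac{1}{73299} = \frac{32249}{73299}$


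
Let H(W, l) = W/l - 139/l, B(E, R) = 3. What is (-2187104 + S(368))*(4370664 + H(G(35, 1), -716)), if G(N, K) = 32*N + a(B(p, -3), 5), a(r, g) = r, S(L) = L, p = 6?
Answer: -1710789870036960/179 ≈ -9.5575e+12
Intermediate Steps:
G(N, K) = 3 + 32*N (G(N, K) = 32*N + 3 = 3 + 32*N)
H(W, l) = -139/l + W/l
(-2187104 + S(368))*(4370664 + H(G(35, 1), -716)) = (-2187104 + 368)*(4370664 + (-139 + (3 + 32*35))/(-716)) = -2186736*(4370664 - (-139 + (3 + 1120))/716) = -2186736*(4370664 - (-139 + 1123)/716) = -2186736*(4370664 - 1/716*984) = -2186736*(4370664 - 246/179) = -2186736*782348610/179 = -1710789870036960/179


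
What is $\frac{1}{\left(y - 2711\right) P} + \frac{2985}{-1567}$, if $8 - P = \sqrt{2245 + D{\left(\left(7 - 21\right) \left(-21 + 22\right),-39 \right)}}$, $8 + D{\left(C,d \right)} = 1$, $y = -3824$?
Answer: $- \frac{21204075557}{11131255015} + \frac{\sqrt{2238}}{14207090} \approx -1.9049$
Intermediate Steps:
$D{\left(C,d \right)} = -7$ ($D{\left(C,d \right)} = -8 + 1 = -7$)
$P = 8 - \sqrt{2238}$ ($P = 8 - \sqrt{2245 - 7} = 8 - \sqrt{2238} \approx -39.307$)
$\frac{1}{\left(y - 2711\right) P} + \frac{2985}{-1567} = \frac{1}{\left(-3824 - 2711\right) \left(8 - \sqrt{2238}\right)} + \frac{2985}{-1567} = \frac{1}{\left(-6535\right) \left(8 - \sqrt{2238}\right)} + 2985 \left(- \frac{1}{1567}\right) = - \frac{1}{6535 \left(8 - \sqrt{2238}\right)} - \frac{2985}{1567} = - \frac{2985}{1567} - \frac{1}{6535 \left(8 - \sqrt{2238}\right)}$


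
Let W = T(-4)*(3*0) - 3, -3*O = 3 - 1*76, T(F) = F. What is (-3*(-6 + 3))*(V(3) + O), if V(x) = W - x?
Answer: 165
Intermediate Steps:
O = 73/3 (O = -(3 - 1*76)/3 = -(3 - 76)/3 = -⅓*(-73) = 73/3 ≈ 24.333)
W = -3 (W = -12*0 - 3 = -4*0 - 3 = 0 - 3 = -3)
V(x) = -3 - x
(-3*(-6 + 3))*(V(3) + O) = (-3*(-6 + 3))*((-3 - 1*3) + 73/3) = (-3*(-3))*((-3 - 3) + 73/3) = 9*(-6 + 73/3) = 9*(55/3) = 165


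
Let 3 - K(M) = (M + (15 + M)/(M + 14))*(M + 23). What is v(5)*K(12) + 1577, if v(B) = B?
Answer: -17933/26 ≈ -689.73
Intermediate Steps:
K(M) = 3 - (23 + M)*(M + (15 + M)/(14 + M)) (K(M) = 3 - (M + (15 + M)/(M + 14))*(M + 23) = 3 - (M + (15 + M)/(14 + M))*(23 + M) = 3 - (23 + M)*(M + (15 + M)/(14 + M)))
v(5)*K(12) + 1577 = 5*((-303 - 1*12**3 - 357*12 - 38*12**2)/(14 + 12)) + 1577 = 5*((-303 - 1*1728 - 4284 - 38*144)/26) + 1577 = 5*((-303 - 1728 - 4284 - 5472)/26) + 1577 = 5*((1/26)*(-11787)) + 1577 = 5*(-11787/26) + 1577 = -58935/26 + 1577 = -17933/26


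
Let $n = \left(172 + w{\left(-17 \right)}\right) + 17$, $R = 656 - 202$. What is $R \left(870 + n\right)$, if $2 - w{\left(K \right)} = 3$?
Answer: $480332$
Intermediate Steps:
$w{\left(K \right)} = -1$ ($w{\left(K \right)} = 2 - 3 = -1$)
$R = 454$
$n = 188$ ($n = \left(172 - 1\right) + 17 = 171 + 17 = 188$)
$R \left(870 + n\right) = 454 \left(870 + 188\right) = 454 \cdot 1058 = 480332$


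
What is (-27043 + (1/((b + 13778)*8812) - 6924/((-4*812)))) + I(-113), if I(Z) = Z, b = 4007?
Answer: -215971333938463/7953612065 ≈ -27154.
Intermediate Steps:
(-27043 + (1/((b + 13778)*8812) - 6924/((-4*812)))) + I(-113) = (-27043 + (1/((4007 + 13778)*8812) - 6924/((-4*812)))) - 113 = (-27043 + ((1/8812)/17785 - 6924/(-3248))) - 113 = (-27043 + ((1/17785)*(1/8812) - 6924*(-1/3248))) - 113 = (-27043 + (1/156721420 + 1731/812)) - 113 = (-27043 + 16955298677/7953612065) - 113 = -215072575775118/7953612065 - 113 = -215971333938463/7953612065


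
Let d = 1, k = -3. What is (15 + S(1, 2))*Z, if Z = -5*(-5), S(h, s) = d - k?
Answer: 475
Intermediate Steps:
S(h, s) = 4 (S(h, s) = 1 - 1*(-3) = 1 + 3 = 4)
Z = 25
(15 + S(1, 2))*Z = (15 + 4)*25 = 19*25 = 475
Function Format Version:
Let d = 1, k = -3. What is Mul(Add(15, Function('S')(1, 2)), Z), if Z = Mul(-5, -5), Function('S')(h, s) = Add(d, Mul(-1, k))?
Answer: 475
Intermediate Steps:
Function('S')(h, s) = 4 (Function('S')(h, s) = Add(1, Mul(-1, -3)) = Add(1, 3) = 4)
Z = 25
Mul(Add(15, Function('S')(1, 2)), Z) = Mul(Add(15, 4), 25) = Mul(19, 25) = 475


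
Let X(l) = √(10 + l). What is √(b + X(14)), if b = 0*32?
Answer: 2^(¾)*3^(¼) ≈ 2.2134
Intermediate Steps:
b = 0
√(b + X(14)) = √(0 + √(10 + 14)) = √(0 + √24) = √(0 + 2*√6) = √(2*√6) = 2^(¾)*3^(¼)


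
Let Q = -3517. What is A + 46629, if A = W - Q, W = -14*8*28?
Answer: 47010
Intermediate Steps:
W = -3136 (W = -112*28 = -3136)
A = 381 (A = -3136 - 1*(-3517) = -3136 + 3517 = 381)
A + 46629 = 381 + 46629 = 47010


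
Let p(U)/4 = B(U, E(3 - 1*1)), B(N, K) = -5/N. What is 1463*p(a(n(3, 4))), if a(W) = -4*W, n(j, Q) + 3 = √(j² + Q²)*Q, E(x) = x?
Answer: 7315/17 ≈ 430.29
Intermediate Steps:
n(j, Q) = -3 + Q*√(Q² + j²) (n(j, Q) = -3 + √(j² + Q²)*Q = -3 + √(Q² + j²)*Q = -3 + Q*√(Q² + j²))
p(U) = -20/U (p(U) = 4*(-5/U) = -20/U)
1463*p(a(n(3, 4))) = 1463*(-20*(-1/(4*(-3 + 4*√(4² + 3²))))) = 1463*(-20*(-1/(4*(-3 + 4*√(16 + 9))))) = 1463*(-20*(-1/(4*(-3 + 4*√25)))) = 1463*(-20*(-1/(4*(-3 + 4*5)))) = 1463*(-20*(-1/(4*(-3 + 20)))) = 1463*(-20/((-4*17))) = 1463*(-20/(-68)) = 1463*(-20*(-1/68)) = 1463*(5/17) = 7315/17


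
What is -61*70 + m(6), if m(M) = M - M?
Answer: -4270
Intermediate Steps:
m(M) = 0
-61*70 + m(6) = -61*70 + 0 = -4270 + 0 = -4270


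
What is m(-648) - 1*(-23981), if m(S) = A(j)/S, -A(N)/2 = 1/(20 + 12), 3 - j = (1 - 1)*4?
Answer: 248635009/10368 ≈ 23981.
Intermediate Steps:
j = 3 (j = 3 - (1 - 1)*4 = 3 - 0*4 = 3 - 1*0 = 3 + 0 = 3)
A(N) = -1/16 (A(N) = -2/(20 + 12) = -2/32 = -2*1/32 = -1/16)
m(S) = -1/(16*S)
m(-648) - 1*(-23981) = -1/16/(-648) - 1*(-23981) = -1/16*(-1/648) + 23981 = 1/10368 + 23981 = 248635009/10368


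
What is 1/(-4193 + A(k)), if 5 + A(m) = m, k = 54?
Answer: -1/4144 ≈ -0.00024131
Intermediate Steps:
A(m) = -5 + m
1/(-4193 + A(k)) = 1/(-4193 + (-5 + 54)) = 1/(-4193 + 49) = 1/(-4144) = -1/4144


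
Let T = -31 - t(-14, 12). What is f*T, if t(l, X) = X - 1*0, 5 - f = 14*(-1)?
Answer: -817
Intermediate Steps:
f = 19 (f = 5 - 14*(-1) = 5 - 1*(-14) = 5 + 14 = 19)
t(l, X) = X (t(l, X) = X + 0 = X)
T = -43 (T = -31 - 1*12 = -31 - 12 = -43)
f*T = 19*(-43) = -817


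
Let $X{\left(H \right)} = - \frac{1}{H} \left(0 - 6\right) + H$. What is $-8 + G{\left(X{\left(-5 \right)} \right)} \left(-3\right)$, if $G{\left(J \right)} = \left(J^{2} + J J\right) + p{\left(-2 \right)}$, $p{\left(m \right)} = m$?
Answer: $- \frac{5816}{25} \approx -232.64$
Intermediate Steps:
$X{\left(H \right)} = H + \frac{6}{H}$ ($X{\left(H \right)} = - \frac{1}{H} \left(0 - 6\right) + H = - \frac{1}{H} \left(-6\right) + H = \frac{6}{H} + H = H + \frac{6}{H}$)
$G{\left(J \right)} = -2 + 2 J^{2}$ ($G{\left(J \right)} = \left(J^{2} + J J\right) - 2 = \left(J^{2} + J^{2}\right) - 2 = 2 J^{2} - 2 = -2 + 2 J^{2}$)
$-8 + G{\left(X{\left(-5 \right)} \right)} \left(-3\right) = -8 + \left(-2 + 2 \left(-5 + \frac{6}{-5}\right)^{2}\right) \left(-3\right) = -8 + \left(-2 + 2 \left(-5 + 6 \left(- \frac{1}{5}\right)\right)^{2}\right) \left(-3\right) = -8 + \left(-2 + 2 \left(-5 - \frac{6}{5}\right)^{2}\right) \left(-3\right) = -8 + \left(-2 + 2 \left(- \frac{31}{5}\right)^{2}\right) \left(-3\right) = -8 + \left(-2 + 2 \cdot \frac{961}{25}\right) \left(-3\right) = -8 + \left(-2 + \frac{1922}{25}\right) \left(-3\right) = -8 + \frac{1872}{25} \left(-3\right) = -8 - \frac{5616}{25} = - \frac{5816}{25}$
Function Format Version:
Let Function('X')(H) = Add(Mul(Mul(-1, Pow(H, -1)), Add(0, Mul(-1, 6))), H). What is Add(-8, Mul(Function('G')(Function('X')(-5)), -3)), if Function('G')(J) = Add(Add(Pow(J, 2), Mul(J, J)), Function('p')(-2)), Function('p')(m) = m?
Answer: Rational(-5816, 25) ≈ -232.64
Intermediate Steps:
Function('X')(H) = Add(H, Mul(6, Pow(H, -1))) (Function('X')(H) = Add(Mul(Mul(-1, Pow(H, -1)), Add(0, -6)), H) = Add(Mul(Mul(-1, Pow(H, -1)), -6), H) = Add(Mul(6, Pow(H, -1)), H) = Add(H, Mul(6, Pow(H, -1))))
Function('G')(J) = Add(-2, Mul(2, Pow(J, 2))) (Function('G')(J) = Add(Add(Pow(J, 2), Mul(J, J)), -2) = Add(Add(Pow(J, 2), Pow(J, 2)), -2) = Add(Mul(2, Pow(J, 2)), -2) = Add(-2, Mul(2, Pow(J, 2))))
Add(-8, Mul(Function('G')(Function('X')(-5)), -3)) = Add(-8, Mul(Add(-2, Mul(2, Pow(Add(-5, Mul(6, Pow(-5, -1))), 2))), -3)) = Add(-8, Mul(Add(-2, Mul(2, Pow(Add(-5, Mul(6, Rational(-1, 5))), 2))), -3)) = Add(-8, Mul(Add(-2, Mul(2, Pow(Add(-5, Rational(-6, 5)), 2))), -3)) = Add(-8, Mul(Add(-2, Mul(2, Pow(Rational(-31, 5), 2))), -3)) = Add(-8, Mul(Add(-2, Mul(2, Rational(961, 25))), -3)) = Add(-8, Mul(Add(-2, Rational(1922, 25)), -3)) = Add(-8, Mul(Rational(1872, 25), -3)) = Add(-8, Rational(-5616, 25)) = Rational(-5816, 25)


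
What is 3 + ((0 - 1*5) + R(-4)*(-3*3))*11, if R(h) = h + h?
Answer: 740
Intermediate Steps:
R(h) = 2*h
3 + ((0 - 1*5) + R(-4)*(-3*3))*11 = 3 + ((0 - 1*5) + (2*(-4))*(-3*3))*11 = 3 + ((0 - 5) - 8*(-9))*11 = 3 + (-5 + 72)*11 = 3 + 67*11 = 3 + 737 = 740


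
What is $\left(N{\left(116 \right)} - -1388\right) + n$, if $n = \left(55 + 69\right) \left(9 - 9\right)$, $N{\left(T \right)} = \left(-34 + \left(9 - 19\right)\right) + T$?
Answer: $1460$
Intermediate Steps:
$N{\left(T \right)} = -44 + T$ ($N{\left(T \right)} = \left(-34 - 10\right) + T = -44 + T$)
$n = 0$ ($n = 124 \cdot 0 = 0$)
$\left(N{\left(116 \right)} - -1388\right) + n = \left(\left(-44 + 116\right) - -1388\right) + 0 = \left(72 + \left(-14949 + 16337\right)\right) + 0 = \left(72 + 1388\right) + 0 = 1460 + 0 = 1460$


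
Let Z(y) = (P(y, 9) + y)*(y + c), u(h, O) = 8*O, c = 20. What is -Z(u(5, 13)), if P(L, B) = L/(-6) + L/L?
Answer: -32612/3 ≈ -10871.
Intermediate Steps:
P(L, B) = 1 - L/6 (P(L, B) = L*(-⅙) + 1 = -L/6 + 1 = 1 - L/6)
Z(y) = (1 + 5*y/6)*(20 + y) (Z(y) = ((1 - y/6) + y)*(y + 20) = (1 + 5*y/6)*(20 + y))
-Z(u(5, 13)) = -(20 + 5*(8*13)²/6 + 53*(8*13)/3) = -(20 + (⅚)*104² + (53/3)*104) = -(20 + (⅚)*10816 + 5512/3) = -(20 + 27040/3 + 5512/3) = -1*32612/3 = -32612/3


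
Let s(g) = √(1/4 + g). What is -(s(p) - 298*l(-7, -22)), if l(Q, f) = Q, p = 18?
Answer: -2086 - √73/2 ≈ -2090.3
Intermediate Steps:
s(g) = √(¼ + g)
-(s(p) - 298*l(-7, -22)) = -(√(1 + 4*18)/2 - 298*(-7)) = -(√(1 + 72)/2 + 2086) = -(√73/2 + 2086) = -(2086 + √73/2) = -2086 - √73/2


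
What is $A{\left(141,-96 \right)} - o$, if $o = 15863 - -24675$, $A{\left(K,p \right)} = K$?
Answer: $-40397$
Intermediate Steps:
$o = 40538$ ($o = 15863 + 24675 = 40538$)
$A{\left(141,-96 \right)} - o = 141 - 40538 = -40397$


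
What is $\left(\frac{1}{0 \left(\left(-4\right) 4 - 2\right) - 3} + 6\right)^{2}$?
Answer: $\frac{289}{9} \approx 32.111$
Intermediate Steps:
$\left(\frac{1}{0 \left(\left(-4\right) 4 - 2\right) - 3} + 6\right)^{2} = \left(\frac{1}{0 \left(-16 - 2\right) - 3} + 6\right)^{2} = \left(\frac{1}{0 \left(-18\right) - 3} + 6\right)^{2} = \left(\frac{1}{0 - 3} + 6\right)^{2} = \left(\frac{1}{-3} + 6\right)^{2} = \left(- \frac{1}{3} + 6\right)^{2} = \left(\frac{17}{3}\right)^{2} = \frac{289}{9}$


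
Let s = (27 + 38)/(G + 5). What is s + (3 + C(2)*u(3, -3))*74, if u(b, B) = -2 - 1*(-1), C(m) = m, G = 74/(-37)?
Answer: 287/3 ≈ 95.667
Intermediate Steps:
G = -2 (G = 74*(-1/37) = -2)
u(b, B) = -1 (u(b, B) = -2 + 1 = -1)
s = 65/3 (s = (27 + 38)/(-2 + 5) = 65/3 ≈ 21.667)
s + (3 + C(2)*u(3, -3))*74 = 65/3 + (3 + 2*(-1))*74 = 65/3 + (3 - 2)*74 = 65/3 + 1*74 = 65/3 + 74 = 287/3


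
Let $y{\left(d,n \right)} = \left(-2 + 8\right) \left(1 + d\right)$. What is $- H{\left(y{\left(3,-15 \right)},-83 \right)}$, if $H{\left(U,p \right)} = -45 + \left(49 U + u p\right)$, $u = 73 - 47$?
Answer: $1027$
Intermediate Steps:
$u = 26$
$y{\left(d,n \right)} = 6 + 6 d$ ($y{\left(d,n \right)} = 6 \left(1 + d\right) = 6 + 6 d$)
$H{\left(U,p \right)} = -45 + 26 p + 49 U$ ($H{\left(U,p \right)} = -45 + \left(49 U + 26 p\right) = -45 + \left(26 p + 49 U\right) = -45 + 26 p + 49 U$)
$- H{\left(y{\left(3,-15 \right)},-83 \right)} = - (-45 + 26 \left(-83\right) + 49 \left(6 + 6 \cdot 3\right)) = - (-45 - 2158 + 49 \left(6 + 18\right)) = - (-45 - 2158 + 49 \cdot 24) = - (-45 - 2158 + 1176) = \left(-1\right) \left(-1027\right) = 1027$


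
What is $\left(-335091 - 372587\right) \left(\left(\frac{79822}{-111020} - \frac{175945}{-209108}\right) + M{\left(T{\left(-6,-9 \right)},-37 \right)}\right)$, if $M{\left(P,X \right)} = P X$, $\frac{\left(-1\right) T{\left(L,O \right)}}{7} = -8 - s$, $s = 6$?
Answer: $\frac{122067733516462841}{47572070} \approx 2.566 \cdot 10^{9}$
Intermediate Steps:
$T{\left(L,O \right)} = 98$ ($T{\left(L,O \right)} = - 7 \left(-8 - 6\right) = \left(-7\right) \left(-14\right) = 98$)
$\left(-335091 - 372587\right) \left(\left(\frac{79822}{-111020} - \frac{175945}{-209108}\right) + M{\left(T{\left(-6,-9 \right)},-37 \right)}\right) = \left(-335091 - 372587\right) \left(\left(\frac{79822}{-111020} - \frac{175945}{-209108}\right) + 98 \left(-37\right)\right) = - 707678 \left(\left(79822 \left(- \frac{1}{111020}\right) - - \frac{175945}{209108}\right) - 3626\right) = - 707678 \left(\left(- \frac{39911}{55510} + \frac{175945}{209108}\right) - 3626\right) = - 707678 \left(\frac{11647521}{95144140} - 3626\right) = \left(-707678\right) \left(- \frac{344981004119}{95144140}\right) = \frac{122067733516462841}{47572070}$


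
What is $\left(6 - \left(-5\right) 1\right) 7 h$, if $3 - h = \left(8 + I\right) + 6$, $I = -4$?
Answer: $-539$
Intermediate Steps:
$h = -7$ ($h = 3 - \left(\left(8 - 4\right) + 6\right) = 3 - \left(4 + 6\right) = 3 - 10 = -7$)
$\left(6 - \left(-5\right) 1\right) 7 h = \left(6 - \left(-5\right) 1\right) 7 \left(-7\right) = \left(6 - -5\right) 7 \left(-7\right) = \left(6 + 5\right) 7 \left(-7\right) = 11 \cdot 7 \left(-7\right) = 77 \left(-7\right) = -539$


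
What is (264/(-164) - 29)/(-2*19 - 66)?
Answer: 1255/4264 ≈ 0.29432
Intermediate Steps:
(264/(-164) - 29)/(-2*19 - 66) = (264*(-1/164) - 29)/(-38 - 66) = (-66/41 - 29)/(-104) = -1255/41*(-1/104) = 1255/4264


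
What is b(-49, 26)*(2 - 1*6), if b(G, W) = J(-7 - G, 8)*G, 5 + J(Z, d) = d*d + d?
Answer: 13132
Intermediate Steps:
J(Z, d) = -5 + d + d² (J(Z, d) = -5 + (d*d + d) = -5 + (d² + d) = -5 + (d + d²) = -5 + d + d²)
b(G, W) = 67*G (b(G, W) = (-5 + 8 + 8²)*G = (-5 + 8 + 64)*G = 67*G)
b(-49, 26)*(2 - 1*6) = (67*(-49))*(2 - 1*6) = -3283*(2 - 6) = -3283*(-4) = 13132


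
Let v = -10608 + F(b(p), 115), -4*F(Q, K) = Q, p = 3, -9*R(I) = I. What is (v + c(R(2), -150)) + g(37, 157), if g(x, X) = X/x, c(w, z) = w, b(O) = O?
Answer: -14125499/1332 ≈ -10605.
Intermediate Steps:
R(I) = -I/9
F(Q, K) = -Q/4
v = -42435/4 (v = -10608 - ¼*3 = -10608 - ¾ = -42435/4 ≈ -10609.)
(v + c(R(2), -150)) + g(37, 157) = (-42435/4 - ⅑*2) + 157/37 = (-42435/4 - 2/9) + 157*(1/37) = -381923/36 + 157/37 = -14125499/1332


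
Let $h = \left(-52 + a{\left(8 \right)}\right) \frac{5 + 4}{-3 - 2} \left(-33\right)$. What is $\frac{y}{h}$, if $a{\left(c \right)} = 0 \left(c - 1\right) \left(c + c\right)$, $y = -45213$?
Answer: $\frac{75355}{5148} \approx 14.638$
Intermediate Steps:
$a{\left(c \right)} = 0$ ($a{\left(c \right)} = 0 \left(-1 + c\right) 2 c = 0 \cdot 2 c \left(-1 + c\right) = 0$)
$h = - \frac{15444}{5}$ ($h = \left(-52 + 0\right) \frac{5 + 4}{-3 - 2} \left(-33\right) = - 52 \frac{9}{-5} \left(-33\right) = - 52 \cdot 9 \left(- \frac{1}{5}\right) \left(-33\right) = - 52 \left(\left(- \frac{9}{5}\right) \left(-33\right)\right) = \left(-52\right) \frac{297}{5} = - \frac{15444}{5} \approx -3088.8$)
$\frac{y}{h} = - \frac{45213}{- \frac{15444}{5}} = \left(-45213\right) \left(- \frac{5}{15444}\right) = \frac{75355}{5148}$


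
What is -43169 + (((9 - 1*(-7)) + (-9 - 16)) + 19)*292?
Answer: -40249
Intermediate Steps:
-43169 + (((9 - 1*(-7)) + (-9 - 16)) + 19)*292 = -43169 + (((9 + 7) - 25) + 19)*292 = -43169 + ((16 - 25) + 19)*292 = -43169 + (-9 + 19)*292 = -43169 + 10*292 = -43169 + 2920 = -40249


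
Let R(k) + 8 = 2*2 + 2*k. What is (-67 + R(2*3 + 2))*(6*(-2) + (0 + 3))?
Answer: 495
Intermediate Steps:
R(k) = -4 + 2*k (R(k) = -8 + (2*2 + 2*k) = -8 + (4 + 2*k) = -4 + 2*k)
(-67 + R(2*3 + 2))*(6*(-2) + (0 + 3)) = (-67 + (-4 + 2*(2*3 + 2)))*(6*(-2) + (0 + 3)) = (-67 + (-4 + 2*(6 + 2)))*(-12 + 3) = (-67 + (-4 + 2*8))*(-9) = (-67 + (-4 + 16))*(-9) = (-67 + 12)*(-9) = -55*(-9) = 495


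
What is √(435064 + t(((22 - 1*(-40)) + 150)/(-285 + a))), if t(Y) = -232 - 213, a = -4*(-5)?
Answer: 3*√48291 ≈ 659.26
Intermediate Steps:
a = 20
t(Y) = -445
√(435064 + t(((22 - 1*(-40)) + 150)/(-285 + a))) = √(435064 - 445) = √434619 = 3*√48291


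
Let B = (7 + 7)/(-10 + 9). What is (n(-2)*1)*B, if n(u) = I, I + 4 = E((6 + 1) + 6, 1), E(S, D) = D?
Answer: 42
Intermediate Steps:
I = -3 (I = -4 + 1 = -3)
n(u) = -3
B = -14 (B = 14/(-1) = 14*(-1) = -14)
(n(-2)*1)*B = -3*1*(-14) = -3*(-14) = 42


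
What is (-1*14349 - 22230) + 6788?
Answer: -29791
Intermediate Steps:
(-1*14349 - 22230) + 6788 = (-14349 - 22230) + 6788 = -36579 + 6788 = -29791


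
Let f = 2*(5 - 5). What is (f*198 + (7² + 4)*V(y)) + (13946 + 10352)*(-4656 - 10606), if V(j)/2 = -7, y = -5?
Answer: -370836818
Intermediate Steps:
V(j) = -14 (V(j) = 2*(-7) = -14)
f = 0 (f = 2*0 = 0)
(f*198 + (7² + 4)*V(y)) + (13946 + 10352)*(-4656 - 10606) = (0*198 + (7² + 4)*(-14)) + (13946 + 10352)*(-4656 - 10606) = (0 + (49 + 4)*(-14)) + 24298*(-15262) = (0 + 53*(-14)) - 370836076 = (0 - 742) - 370836076 = -742 - 370836076 = -370836818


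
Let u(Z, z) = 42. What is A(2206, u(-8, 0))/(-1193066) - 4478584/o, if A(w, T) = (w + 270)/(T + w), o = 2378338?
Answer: -1501452945986475/797341491410548 ≈ -1.8831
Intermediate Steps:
A(w, T) = (270 + w)/(T + w)
A(2206, u(-8, 0))/(-1193066) - 4478584/o = ((270 + 2206)/(42 + 2206))/(-1193066) - 4478584/2378338 = (2476/2248)*(-1/1193066) - 4478584*1/2378338 = ((1/2248)*2476)*(-1/1193066) - 2239292/1189169 = (619/562)*(-1/1193066) - 2239292/1189169 = -619/670503092 - 2239292/1189169 = -1501452945986475/797341491410548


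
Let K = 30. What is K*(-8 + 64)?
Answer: 1680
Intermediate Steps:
K*(-8 + 64) = 30*(-8 + 64) = 30*56 = 1680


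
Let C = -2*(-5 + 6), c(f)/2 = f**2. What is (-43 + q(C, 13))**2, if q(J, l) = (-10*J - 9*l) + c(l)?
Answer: 39204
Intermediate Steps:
c(f) = 2*f**2
C = -2 (C = -2*1 = -2)
q(J, l) = -10*J - 9*l + 2*l**2 (q(J, l) = (-10*J - 9*l) + 2*l**2 = -10*J - 9*l + 2*l**2)
(-43 + q(C, 13))**2 = (-43 + (-10*(-2) - 9*13 + 2*13**2))**2 = (-43 + (20 - 117 + 2*169))**2 = (-43 + (20 - 117 + 338))**2 = (-43 + 241)**2 = 198**2 = 39204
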